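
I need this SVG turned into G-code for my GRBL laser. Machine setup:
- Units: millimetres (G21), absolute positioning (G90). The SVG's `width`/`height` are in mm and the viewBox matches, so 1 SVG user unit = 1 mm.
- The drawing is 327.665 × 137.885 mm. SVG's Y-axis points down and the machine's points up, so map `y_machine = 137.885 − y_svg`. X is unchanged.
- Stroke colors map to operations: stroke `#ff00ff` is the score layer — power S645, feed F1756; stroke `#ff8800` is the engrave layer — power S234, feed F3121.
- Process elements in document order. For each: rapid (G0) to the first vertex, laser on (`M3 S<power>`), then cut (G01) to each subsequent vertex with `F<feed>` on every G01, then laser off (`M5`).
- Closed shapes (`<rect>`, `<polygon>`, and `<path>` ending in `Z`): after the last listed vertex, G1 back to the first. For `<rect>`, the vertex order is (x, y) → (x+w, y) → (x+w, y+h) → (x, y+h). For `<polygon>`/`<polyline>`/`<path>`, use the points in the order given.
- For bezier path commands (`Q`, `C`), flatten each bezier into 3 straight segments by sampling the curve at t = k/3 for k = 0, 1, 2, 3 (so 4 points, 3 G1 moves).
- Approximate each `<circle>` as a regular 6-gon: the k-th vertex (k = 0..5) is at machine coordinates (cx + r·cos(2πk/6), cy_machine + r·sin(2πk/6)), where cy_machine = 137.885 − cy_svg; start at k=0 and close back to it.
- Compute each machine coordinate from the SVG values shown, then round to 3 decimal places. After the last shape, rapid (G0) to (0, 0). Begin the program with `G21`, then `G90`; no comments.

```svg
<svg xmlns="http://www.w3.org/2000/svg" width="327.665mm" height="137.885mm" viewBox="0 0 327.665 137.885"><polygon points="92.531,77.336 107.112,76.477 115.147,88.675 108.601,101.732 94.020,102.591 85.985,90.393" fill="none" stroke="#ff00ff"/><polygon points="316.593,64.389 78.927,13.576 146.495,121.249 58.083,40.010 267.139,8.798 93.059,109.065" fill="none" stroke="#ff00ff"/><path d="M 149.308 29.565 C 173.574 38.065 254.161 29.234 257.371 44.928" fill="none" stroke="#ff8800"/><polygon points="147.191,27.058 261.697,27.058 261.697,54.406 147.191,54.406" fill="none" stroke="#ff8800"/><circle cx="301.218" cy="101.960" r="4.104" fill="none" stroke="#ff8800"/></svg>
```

G21
G90
G0 X92.531 Y60.549
M3 S645
G01 X107.112 Y61.408 F1756
G01 X115.147 Y49.210 F1756
G01 X108.601 Y36.153 F1756
G01 X94.020 Y35.294 F1756
G01 X85.985 Y47.492 F1756
G01 X92.531 Y60.549 F1756
M5
G0 X316.593 Y73.496
M3 S645
G01 X78.927 Y124.309 F1756
G01 X146.495 Y16.636 F1756
G01 X58.083 Y97.875 F1756
G01 X267.139 Y129.087 F1756
G01 X93.059 Y28.820 F1756
G01 X316.593 Y73.496 F1756
M5
G0 X149.308 Y108.320
M3 S234
G01 X187.396 Y104.047 F3121
G01 X233.320 Y102.026 F3121
G01 X257.371 Y92.957 F3121
M5
G0 X147.191 Y110.827
M3 S234
G01 X261.697 Y110.827 F3121
G01 X261.697 Y83.479 F3121
G01 X147.191 Y83.479 F3121
G01 X147.191 Y110.827 F3121
M5
G0 X305.322 Y35.925
M3 S234
G01 X303.270 Y39.479 F3121
G01 X299.166 Y39.479 F3121
G01 X297.114 Y35.925 F3121
G01 X299.166 Y32.371 F3121
G01 X303.270 Y32.371 F3121
G01 X305.322 Y35.925 F3121
M5
G0 X0.000 Y0.000

viewBox `0 0 327.665 137.885` with mm width/height → 1 unit = 1 mm. Flip: y_m = 137.885 − y_svg.

**Shape 1** — `<polygon>` regular polygon, stroke `#ff00ff` → score (S645, F1756). Machine vertices: (92.531,60.549) → (107.112,61.408) → (115.147,49.210) → (108.601,36.153) → (94.020,35.294) → (85.985,47.492) → (92.531,60.549). Closed: final G1 returns to the first vertex.

**Shape 2** — `<polygon>` closed polygon, stroke `#ff00ff` → score (S645, F1756). Machine vertices: (316.593,73.496) → (78.927,124.309) → (146.495,16.636) → (58.083,97.875) → (267.139,129.087) → (93.059,28.820) → (316.593,73.496). Closed: final G1 returns to the first vertex.

**Shape 3** — `<path>` cubic bezier, stroke `#ff8800` → engrave (S234, F3121). Control points (SVG): P0=(149.308,29.565), P1=(173.574,38.065), P2=(254.161,29.234), P3=(257.371,44.928); sampled at t=k/3. Machine vertices: (149.308,108.320) → (187.396,104.047) → (233.320,102.026) → (257.371,92.957). Open path.

**Shape 4** — `<polygon>` rectangle, stroke `#ff8800` → engrave (S234, F3121). Machine vertices: (147.191,110.827) → (261.697,110.827) → (261.697,83.479) → (147.191,83.479) → (147.191,110.827). Closed: final G1 returns to the first vertex.

**Shape 5** — `<circle>` circle, stroke `#ff8800` → engrave (S234, F3121). Machine vertices: (305.322,35.925) → (303.270,39.479) → (299.166,39.479) → (297.114,35.925) → (299.166,32.371) → (303.270,32.371) → (305.322,35.925). Closed: final G1 returns to the first vertex.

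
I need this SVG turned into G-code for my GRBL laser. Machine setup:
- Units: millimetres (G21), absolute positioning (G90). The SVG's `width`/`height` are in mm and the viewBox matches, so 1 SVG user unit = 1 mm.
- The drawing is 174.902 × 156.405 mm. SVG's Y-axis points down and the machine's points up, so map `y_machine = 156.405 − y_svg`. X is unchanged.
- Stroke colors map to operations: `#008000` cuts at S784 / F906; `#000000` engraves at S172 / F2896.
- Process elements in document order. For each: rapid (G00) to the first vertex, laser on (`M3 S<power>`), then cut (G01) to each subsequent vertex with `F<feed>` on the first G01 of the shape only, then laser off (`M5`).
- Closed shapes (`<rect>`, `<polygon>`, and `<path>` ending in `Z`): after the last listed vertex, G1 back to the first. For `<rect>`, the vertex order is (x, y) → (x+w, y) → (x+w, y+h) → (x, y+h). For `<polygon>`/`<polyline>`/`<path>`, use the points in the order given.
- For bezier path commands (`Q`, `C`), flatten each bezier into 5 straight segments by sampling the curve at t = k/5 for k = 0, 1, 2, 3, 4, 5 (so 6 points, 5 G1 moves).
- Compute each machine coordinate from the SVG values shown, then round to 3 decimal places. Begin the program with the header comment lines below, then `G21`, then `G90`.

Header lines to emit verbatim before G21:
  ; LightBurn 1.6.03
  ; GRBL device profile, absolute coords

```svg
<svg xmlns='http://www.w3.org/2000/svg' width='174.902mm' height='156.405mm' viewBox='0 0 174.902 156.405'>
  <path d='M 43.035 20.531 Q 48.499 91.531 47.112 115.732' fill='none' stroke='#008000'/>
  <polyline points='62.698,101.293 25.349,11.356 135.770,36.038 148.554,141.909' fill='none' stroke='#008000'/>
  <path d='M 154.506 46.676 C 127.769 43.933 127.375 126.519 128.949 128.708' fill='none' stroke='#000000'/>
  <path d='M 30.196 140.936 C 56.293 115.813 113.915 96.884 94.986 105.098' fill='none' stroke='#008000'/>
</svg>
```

; LightBurn 1.6.03
; GRBL device profile, absolute coords
G21
G90
G00 X43.035 Y135.874
M3 S784
G01 X44.947 Y109.346 F906
G01 X46.310 Y86.562
G01 X47.125 Y67.522
G01 X47.393 Y52.225
G01 X47.112 Y40.673
M5
G00 X62.698 Y55.112
M3 S784
G01 X25.349 Y145.049 F906
G01 X135.770 Y120.367
G01 X148.554 Y14.496
M5
G00 X154.506 Y109.729
M3 S172
G01 X141.430 Y102.461 F2896
G01 X133.506 Y82.669
G01 X129.565 Y58.308
G01 X128.436 Y37.332
G01 X128.949 Y27.697
M5
G00 X30.196 Y15.469
M3 S784
G01 X48.773 Y29.632 F906
G01 X69.728 Y41.303
G01 X87.873 Y49.476
G01 X98.022 Y53.146
G01 X94.986 Y51.307
M5

1 u = 1 mm; y_m = 156.405 − y.

[1] `<path>` quadratic bezier, #008000→cut S784 F906: (43.035,135.874) → (44.947,109.346) → (46.310,86.562) → (47.125,67.522) → (47.393,52.225) → (47.112,40.673)

[2] `<polyline>` open polyline, #008000→cut S784 F906: (62.698,55.112) → (25.349,145.049) → (135.770,120.367) → (148.554,14.496)

[3] `<path>` cubic bezier, #000000→engrave S172 F2896: (154.506,109.729) → (141.430,102.461) → (133.506,82.669) → (129.565,58.308) → (128.436,37.332) → (128.949,27.697)

[4] `<path>` cubic bezier, #008000→cut S784 F906: (30.196,15.469) → (48.773,29.632) → (69.728,41.303) → (87.873,49.476) → (98.022,53.146) → (94.986,51.307)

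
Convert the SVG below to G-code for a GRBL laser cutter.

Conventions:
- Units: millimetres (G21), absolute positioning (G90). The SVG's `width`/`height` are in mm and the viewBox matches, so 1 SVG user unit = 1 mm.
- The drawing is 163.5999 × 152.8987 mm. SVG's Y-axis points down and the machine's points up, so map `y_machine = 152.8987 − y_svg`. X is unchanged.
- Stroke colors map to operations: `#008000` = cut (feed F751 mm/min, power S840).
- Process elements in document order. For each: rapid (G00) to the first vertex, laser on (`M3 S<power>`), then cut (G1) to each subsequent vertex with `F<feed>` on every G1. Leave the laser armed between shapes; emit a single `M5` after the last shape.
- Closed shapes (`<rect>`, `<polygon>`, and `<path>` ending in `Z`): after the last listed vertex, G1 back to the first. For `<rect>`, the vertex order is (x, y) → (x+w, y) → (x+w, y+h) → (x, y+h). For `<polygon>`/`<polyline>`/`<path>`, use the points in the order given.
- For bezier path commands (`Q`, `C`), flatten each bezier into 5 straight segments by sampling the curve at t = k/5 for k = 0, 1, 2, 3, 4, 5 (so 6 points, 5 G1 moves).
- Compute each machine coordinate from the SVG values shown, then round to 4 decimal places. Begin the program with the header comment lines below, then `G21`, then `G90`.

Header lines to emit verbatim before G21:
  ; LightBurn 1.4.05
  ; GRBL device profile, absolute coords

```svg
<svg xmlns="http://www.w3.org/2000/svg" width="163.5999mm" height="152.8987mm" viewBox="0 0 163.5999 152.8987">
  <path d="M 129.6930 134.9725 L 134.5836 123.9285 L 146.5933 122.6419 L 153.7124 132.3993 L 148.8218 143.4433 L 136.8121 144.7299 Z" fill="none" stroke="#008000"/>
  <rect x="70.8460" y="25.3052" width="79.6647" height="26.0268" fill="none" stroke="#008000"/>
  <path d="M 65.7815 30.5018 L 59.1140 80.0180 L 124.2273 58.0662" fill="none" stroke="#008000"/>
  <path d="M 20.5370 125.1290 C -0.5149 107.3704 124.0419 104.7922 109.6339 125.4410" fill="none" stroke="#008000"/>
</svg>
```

; LightBurn 1.4.05
; GRBL device profile, absolute coords
G21
G90
G00 X129.6930 Y17.9262
M3 S840
G1 X134.5836 Y28.9702 F751
G1 X146.5933 Y30.2568 F751
G1 X153.7124 Y20.4994 F751
G1 X148.8218 Y9.4554 F751
G1 X136.8121 Y8.1688 F751
G1 X129.6930 Y17.9262 F751
G00 X70.8460 Y127.5935
M3 S840
G1 X150.5107 Y127.5935 F751
G1 X150.5107 Y101.5667 F751
G1 X70.8460 Y101.5667 F751
G1 X70.8460 Y127.5935 F751
G00 X65.7815 Y122.3969
M3 S840
G1 X59.1140 Y72.8807 F751
G1 X124.2273 Y94.8325 F751
G00 X20.5370 Y27.7697
M3 S840
G1 X23.1023 Y36.5388 F751
G1 X46.9542 Y41.2784 F751
G1 X78.4331 Y41.6023 F751
G1 X103.8795 Y37.1241 F751
G1 X109.6339 Y27.4577 F751
M5

Since the viewBox matches the mm dimensions, user units are millimetres directly. The only transform is the Y-flip y_m = 152.8987 − y_svg.

Shape 1 is a regular polygon drawn with `<path>`. Its stroke #008000 means cut at S840, F751. After flipping Y the toolpath is (129.6930,17.9262) → (134.5836,28.9702) → (146.5933,30.2568) → (153.7124,20.4994) → (148.8218,9.4554) → (136.8121,8.1688) → (129.6930,17.9262), returning to the start.

Shape 2 is a rectangle drawn with `<rect>`. Its stroke #008000 means cut at S840, F751. After flipping Y the toolpath is (70.8460,127.5935) → (150.5107,127.5935) → (150.5107,101.5667) → (70.8460,101.5667) → (70.8460,127.5935), returning to the start.

Shape 3 is a open polyline drawn with `<path>`. Its stroke #008000 means cut at S840, F751. After flipping Y the toolpath is (65.7815,122.3969) → (59.1140,72.8807) → (124.2273,94.8325).

Shape 4 is a cubic bezier drawn with `<path>`. Its stroke #008000 means cut at S840, F751. After flipping Y the toolpath is (20.5370,27.7697) → (23.1023,36.5388) → (46.9542,41.2784) → (78.4331,41.6023) → (103.8795,37.1241) → (109.6339,27.4577).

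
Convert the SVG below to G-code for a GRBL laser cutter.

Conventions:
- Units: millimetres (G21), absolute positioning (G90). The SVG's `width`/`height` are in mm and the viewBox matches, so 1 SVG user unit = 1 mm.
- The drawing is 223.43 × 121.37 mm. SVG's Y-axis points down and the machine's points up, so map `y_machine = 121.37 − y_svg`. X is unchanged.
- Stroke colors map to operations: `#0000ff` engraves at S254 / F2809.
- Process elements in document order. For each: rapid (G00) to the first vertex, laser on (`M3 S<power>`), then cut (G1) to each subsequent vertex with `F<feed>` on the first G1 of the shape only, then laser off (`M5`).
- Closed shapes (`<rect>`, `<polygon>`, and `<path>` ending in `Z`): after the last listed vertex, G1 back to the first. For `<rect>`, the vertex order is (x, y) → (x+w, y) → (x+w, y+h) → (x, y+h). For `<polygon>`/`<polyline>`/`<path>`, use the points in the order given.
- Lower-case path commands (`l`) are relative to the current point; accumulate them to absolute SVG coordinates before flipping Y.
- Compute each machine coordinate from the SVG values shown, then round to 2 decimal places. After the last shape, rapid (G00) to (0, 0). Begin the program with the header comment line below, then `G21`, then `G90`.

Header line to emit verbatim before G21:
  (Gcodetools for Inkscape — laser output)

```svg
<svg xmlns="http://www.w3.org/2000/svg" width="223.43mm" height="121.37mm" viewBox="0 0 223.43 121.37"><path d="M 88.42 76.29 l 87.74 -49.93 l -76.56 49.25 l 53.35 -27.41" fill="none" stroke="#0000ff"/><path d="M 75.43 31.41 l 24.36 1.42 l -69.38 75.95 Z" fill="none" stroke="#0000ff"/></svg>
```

viewBox `0 0 223.43 121.37` with mm width/height → 1 unit = 1 mm. Flip: y_m = 121.37 − y_svg.

**Shape 1** — `<path>` open polyline, stroke `#0000ff` → engrave (S254, F2809). Machine vertices: (88.42,45.08) → (176.16,95.01) → (99.60,45.76) → (152.95,73.17). Open path.

**Shape 2** — `<path>` closed polygon, stroke `#0000ff` → engrave (S254, F2809). Machine vertices: (75.43,89.96) → (99.79,88.54) → (30.41,12.59) → (75.43,89.96). Closed: final G1 returns to the first vertex.

(Gcodetools for Inkscape — laser output)
G21
G90
G00 X88.42 Y45.08
M3 S254
G1 X176.16 Y95.01 F2809
G1 X99.60 Y45.76
G1 X152.95 Y73.17
M5
G00 X75.43 Y89.96
M3 S254
G1 X99.79 Y88.54 F2809
G1 X30.41 Y12.59
G1 X75.43 Y89.96
M5
G00 X0.00 Y0.00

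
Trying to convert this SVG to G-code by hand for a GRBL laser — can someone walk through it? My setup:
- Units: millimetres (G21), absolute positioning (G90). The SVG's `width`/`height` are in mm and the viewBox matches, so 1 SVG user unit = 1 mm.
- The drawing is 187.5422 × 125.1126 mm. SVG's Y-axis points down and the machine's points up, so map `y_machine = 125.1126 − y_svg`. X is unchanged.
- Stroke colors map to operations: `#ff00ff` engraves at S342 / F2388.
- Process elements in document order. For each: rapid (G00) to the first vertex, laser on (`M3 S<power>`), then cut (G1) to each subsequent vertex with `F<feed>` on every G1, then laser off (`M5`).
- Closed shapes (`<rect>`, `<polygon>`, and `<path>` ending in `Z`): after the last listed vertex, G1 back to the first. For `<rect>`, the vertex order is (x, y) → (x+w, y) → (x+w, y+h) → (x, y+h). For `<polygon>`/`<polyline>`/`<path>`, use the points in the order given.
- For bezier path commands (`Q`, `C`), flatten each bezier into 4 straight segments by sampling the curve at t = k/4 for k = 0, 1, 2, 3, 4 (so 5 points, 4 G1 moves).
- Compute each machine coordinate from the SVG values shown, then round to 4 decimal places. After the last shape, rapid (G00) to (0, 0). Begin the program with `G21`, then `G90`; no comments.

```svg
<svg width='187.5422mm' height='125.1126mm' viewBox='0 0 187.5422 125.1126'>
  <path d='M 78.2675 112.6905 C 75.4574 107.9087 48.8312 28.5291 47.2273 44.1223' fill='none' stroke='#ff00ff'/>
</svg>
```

Since the viewBox matches the mm dimensions, user units are millimetres directly. The only transform is the Y-flip y_m = 125.1126 − y_svg.

Shape 1 is a cubic bezier drawn with `<path>`. Its stroke #ff00ff means engrave at S342, F2388. After flipping Y the toolpath is (78.2675,12.4221) → (72.4575,27.3460) → (62.2951,54.3468) → (52.3588,77.5273) → (47.2273,80.9903).

G21
G90
G00 X78.2675 Y12.4221
M3 S342
G1 X72.4575 Y27.3460 F2388
G1 X62.2951 Y54.3468 F2388
G1 X52.3588 Y77.5273 F2388
G1 X47.2273 Y80.9903 F2388
M5
G00 X0.0000 Y0.0000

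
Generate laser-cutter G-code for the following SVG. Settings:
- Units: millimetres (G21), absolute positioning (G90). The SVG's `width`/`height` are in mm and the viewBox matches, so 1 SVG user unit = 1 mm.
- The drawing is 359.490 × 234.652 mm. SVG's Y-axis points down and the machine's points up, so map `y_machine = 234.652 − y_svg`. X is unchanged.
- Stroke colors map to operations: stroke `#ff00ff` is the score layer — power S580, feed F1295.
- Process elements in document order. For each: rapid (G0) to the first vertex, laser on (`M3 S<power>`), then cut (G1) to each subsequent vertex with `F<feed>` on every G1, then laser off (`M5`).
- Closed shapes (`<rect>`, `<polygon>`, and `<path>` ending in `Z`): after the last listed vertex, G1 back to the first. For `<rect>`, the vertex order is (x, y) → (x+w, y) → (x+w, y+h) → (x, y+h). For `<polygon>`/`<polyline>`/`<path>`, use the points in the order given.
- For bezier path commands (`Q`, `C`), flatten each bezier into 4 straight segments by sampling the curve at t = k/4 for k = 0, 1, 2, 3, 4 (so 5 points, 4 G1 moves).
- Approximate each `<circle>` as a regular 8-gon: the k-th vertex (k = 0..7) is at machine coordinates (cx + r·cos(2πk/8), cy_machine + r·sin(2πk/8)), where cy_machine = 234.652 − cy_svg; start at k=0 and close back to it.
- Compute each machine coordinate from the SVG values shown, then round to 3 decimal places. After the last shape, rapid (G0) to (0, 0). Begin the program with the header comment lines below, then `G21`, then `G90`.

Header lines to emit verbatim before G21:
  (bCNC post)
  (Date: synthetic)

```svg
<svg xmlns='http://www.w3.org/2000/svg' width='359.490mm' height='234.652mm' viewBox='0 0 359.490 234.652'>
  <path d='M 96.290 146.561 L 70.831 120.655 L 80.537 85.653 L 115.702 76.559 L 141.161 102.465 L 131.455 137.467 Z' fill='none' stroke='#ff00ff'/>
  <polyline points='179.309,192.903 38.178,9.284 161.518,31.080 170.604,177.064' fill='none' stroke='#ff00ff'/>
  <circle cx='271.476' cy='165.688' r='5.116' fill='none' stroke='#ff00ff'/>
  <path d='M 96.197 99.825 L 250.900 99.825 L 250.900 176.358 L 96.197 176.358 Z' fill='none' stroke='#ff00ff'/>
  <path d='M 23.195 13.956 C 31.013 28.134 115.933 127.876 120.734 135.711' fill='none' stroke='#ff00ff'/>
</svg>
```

(bCNC post)
(Date: synthetic)
G21
G90
G0 X96.290 Y88.091
M3 S580
G1 X70.831 Y113.997 F1295
G1 X80.537 Y148.999 F1295
G1 X115.702 Y158.093 F1295
G1 X141.161 Y132.187 F1295
G1 X131.455 Y97.185 F1295
G1 X96.290 Y88.091 F1295
M5
G0 X179.309 Y41.749
M3 S580
G1 X38.178 Y225.368 F1295
G1 X161.518 Y203.572 F1295
G1 X170.604 Y57.588 F1295
M5
G0 X276.592 Y68.964
M3 S580
G1 X275.094 Y72.582 F1295
G1 X271.476 Y74.080 F1295
G1 X267.858 Y72.582 F1295
G1 X266.360 Y68.964 F1295
G1 X267.858 Y65.346 F1295
G1 X271.476 Y63.848 F1295
G1 X275.094 Y65.346 F1295
G1 X276.592 Y68.964 F1295
M5
G0 X96.197 Y134.827
M3 S580
G1 X250.900 Y134.827 F1295
G1 X250.900 Y58.294 F1295
G1 X96.197 Y58.294 F1295
G1 X96.197 Y134.827 F1295
M5
G0 X23.195 Y220.696
M3 S580
G1 X41.059 Y196.792 F1295
G1 X73.096 Y157.440 F1295
G1 X104.568 Y119.277 F1295
G1 X120.734 Y98.941 F1295
M5
G0 X0.000 Y0.000

viewBox `0 0 359.490 234.652` with mm width/height → 1 unit = 1 mm. Flip: y_m = 234.652 − y_svg.

**Shape 1** — `<path>` regular polygon, stroke `#ff00ff` → score (S580, F1295). Machine vertices: (96.290,88.091) → (70.831,113.997) → (80.537,148.999) → (115.702,158.093) → (141.161,132.187) → (131.455,97.185) → (96.290,88.091). Closed: final G1 returns to the first vertex.

**Shape 2** — `<polyline>` open polyline, stroke `#ff00ff` → score (S580, F1295). Machine vertices: (179.309,41.749) → (38.178,225.368) → (161.518,203.572) → (170.604,57.588). Open path.

**Shape 3** — `<circle>` circle, stroke `#ff00ff` → score (S580, F1295). Machine vertices: (276.592,68.964) → (275.094,72.582) → (271.476,74.080) → (267.858,72.582) → (266.360,68.964) → (267.858,65.346) → (271.476,63.848) → (275.094,65.346) → (276.592,68.964). Closed: final G1 returns to the first vertex.

**Shape 4** — `<path>` rectangle, stroke `#ff00ff` → score (S580, F1295). Machine vertices: (96.197,134.827) → (250.900,134.827) → (250.900,58.294) → (96.197,58.294) → (96.197,134.827). Closed: final G1 returns to the first vertex.

**Shape 5** — `<path>` cubic bezier, stroke `#ff00ff` → score (S580, F1295). Control points (SVG): P0=(23.195,13.956), P1=(31.013,28.134), P2=(115.933,127.876), P3=(120.734,135.711); sampled at t=k/4. Machine vertices: (23.195,220.696) → (41.059,196.792) → (73.096,157.440) → (104.568,119.277) → (120.734,98.941). Open path.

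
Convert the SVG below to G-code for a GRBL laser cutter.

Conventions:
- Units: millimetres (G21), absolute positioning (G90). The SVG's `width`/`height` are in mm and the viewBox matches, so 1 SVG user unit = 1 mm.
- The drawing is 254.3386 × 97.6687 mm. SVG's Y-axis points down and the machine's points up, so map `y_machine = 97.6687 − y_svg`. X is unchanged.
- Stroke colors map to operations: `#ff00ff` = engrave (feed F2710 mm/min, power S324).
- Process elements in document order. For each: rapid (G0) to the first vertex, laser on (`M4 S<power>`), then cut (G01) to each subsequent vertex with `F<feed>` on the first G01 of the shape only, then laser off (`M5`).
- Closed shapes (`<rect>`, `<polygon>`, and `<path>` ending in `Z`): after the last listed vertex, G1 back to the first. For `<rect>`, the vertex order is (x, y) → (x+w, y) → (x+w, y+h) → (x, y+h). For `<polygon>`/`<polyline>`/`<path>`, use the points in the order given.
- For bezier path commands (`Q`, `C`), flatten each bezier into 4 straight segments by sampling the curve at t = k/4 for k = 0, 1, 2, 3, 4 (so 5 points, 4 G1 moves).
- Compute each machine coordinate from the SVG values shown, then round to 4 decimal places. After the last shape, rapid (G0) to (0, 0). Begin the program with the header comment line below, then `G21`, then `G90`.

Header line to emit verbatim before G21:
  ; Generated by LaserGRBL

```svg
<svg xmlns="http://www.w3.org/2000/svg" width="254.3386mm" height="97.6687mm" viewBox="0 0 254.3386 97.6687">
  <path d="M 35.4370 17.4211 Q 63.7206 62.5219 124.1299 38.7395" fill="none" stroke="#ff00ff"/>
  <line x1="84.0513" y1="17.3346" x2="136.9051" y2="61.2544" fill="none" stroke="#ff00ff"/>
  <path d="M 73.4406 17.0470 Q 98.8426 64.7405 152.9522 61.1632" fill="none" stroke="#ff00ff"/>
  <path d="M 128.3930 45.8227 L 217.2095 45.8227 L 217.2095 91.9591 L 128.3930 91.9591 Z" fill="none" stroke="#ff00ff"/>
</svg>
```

; Generated by LaserGRBL
G21
G90
G0 X35.4370 Y80.2476
M4 S324
G01 X51.5867 Y62.0024 F2710
G01 X71.7520 Y52.3676
G01 X95.9331 Y51.3432
G01 X124.1299 Y58.9292
M5
G0 X84.0513 Y80.3341
M4 S324
G01 X136.9051 Y36.4143 F2710
M5
G0 X73.4406 Y80.6217
M4 S324
G01 X87.9358 Y59.9794 F2710
G01 X106.0195 Y45.7459
G01 X127.6916 Y37.9213
G01 X152.9522 Y36.5055
M5
G0 X128.3930 Y51.8460
M4 S324
G01 X217.2095 Y51.8460 F2710
G01 X217.2095 Y5.7096
G01 X128.3930 Y5.7096
G01 X128.3930 Y51.8460
M5
G0 X0.0000 Y0.0000

viewBox `0 0 254.3386 97.6687` with mm width/height → 1 unit = 1 mm. Flip: y_m = 97.6687 − y_svg.

**Shape 1** — `<path>` quadratic bezier, stroke `#ff00ff` → engrave (S324, F2710). Control points (SVG): P0=(35.4370,17.4211), P1=(63.7206,62.5219), P2=(124.1299,38.7395); sampled at t=k/4. Machine vertices: (35.4370,80.2476) → (51.5867,62.0024) → (71.7520,52.3676) → (95.9331,51.3432) → (124.1299,58.9292). Open path.

**Shape 2** — `<line>` line segment, stroke `#ff00ff` → engrave (S324, F2710). Machine vertices: (84.0513,80.3341) → (136.9051,36.4143). Open path.

**Shape 3** — `<path>` quadratic bezier, stroke `#ff00ff` → engrave (S324, F2710). Control points (SVG): P0=(73.4406,17.0470), P1=(98.8426,64.7405), P2=(152.9522,61.1632); sampled at t=k/4. Machine vertices: (73.4406,80.6217) → (87.9358,59.9794) → (106.0195,45.7459) → (127.6916,37.9213) → (152.9522,36.5055). Open path.

**Shape 4** — `<path>` rectangle, stroke `#ff00ff` → engrave (S324, F2710). Machine vertices: (128.3930,51.8460) → (217.2095,51.8460) → (217.2095,5.7096) → (128.3930,5.7096) → (128.3930,51.8460). Closed: final G1 returns to the first vertex.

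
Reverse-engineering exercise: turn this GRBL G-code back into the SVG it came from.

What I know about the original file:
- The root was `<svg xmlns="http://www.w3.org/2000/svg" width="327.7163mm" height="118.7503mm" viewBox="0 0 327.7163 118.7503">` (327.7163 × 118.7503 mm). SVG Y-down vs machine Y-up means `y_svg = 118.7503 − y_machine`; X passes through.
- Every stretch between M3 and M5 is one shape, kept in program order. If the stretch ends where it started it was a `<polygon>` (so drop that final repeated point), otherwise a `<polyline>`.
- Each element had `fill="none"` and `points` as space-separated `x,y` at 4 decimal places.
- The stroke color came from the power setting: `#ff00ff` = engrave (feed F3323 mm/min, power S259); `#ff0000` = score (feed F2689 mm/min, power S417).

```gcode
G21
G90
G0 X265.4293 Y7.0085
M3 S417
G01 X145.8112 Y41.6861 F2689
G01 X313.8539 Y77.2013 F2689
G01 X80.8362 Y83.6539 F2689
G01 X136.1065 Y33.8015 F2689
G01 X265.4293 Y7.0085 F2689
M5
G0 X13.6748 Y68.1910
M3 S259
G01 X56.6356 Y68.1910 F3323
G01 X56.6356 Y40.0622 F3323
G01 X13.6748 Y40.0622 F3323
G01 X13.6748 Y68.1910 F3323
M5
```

<svg xmlns="http://www.w3.org/2000/svg" width="327.7163mm" height="118.7503mm" viewBox="0 0 327.7163 118.7503">
  <polygon points="265.4293,111.7418 145.8112,77.0642 313.8539,41.5490 80.8362,35.0964 136.1065,84.9488" fill="none" stroke="#ff0000"/>
  <polygon points="13.6748,50.5593 56.6356,50.5593 56.6356,78.6881 13.6748,78.6881" fill="none" stroke="#ff00ff"/>
</svg>

Machine Y-up, SVG Y-down with viewBox height 118.7503, so y_svg = 118.7503 − y_machine; X carries over.

Run 1: the run's S417 means `#ff0000` (score). The run returns to its start, so emit a `<polygon>` with points (Y-flipped): 265.4293,111.7418 145.8112,77.0642 313.8539,41.5490 80.8362,35.0964 136.1065,84.9488.

Run 2: power S259 maps to stroke `#ff00ff` (engrave). The run returns to its start, so emit a `<polygon>` with points (Y-flipped): 13.6748,50.5593 56.6356,50.5593 56.6356,78.6881 13.6748,78.6881.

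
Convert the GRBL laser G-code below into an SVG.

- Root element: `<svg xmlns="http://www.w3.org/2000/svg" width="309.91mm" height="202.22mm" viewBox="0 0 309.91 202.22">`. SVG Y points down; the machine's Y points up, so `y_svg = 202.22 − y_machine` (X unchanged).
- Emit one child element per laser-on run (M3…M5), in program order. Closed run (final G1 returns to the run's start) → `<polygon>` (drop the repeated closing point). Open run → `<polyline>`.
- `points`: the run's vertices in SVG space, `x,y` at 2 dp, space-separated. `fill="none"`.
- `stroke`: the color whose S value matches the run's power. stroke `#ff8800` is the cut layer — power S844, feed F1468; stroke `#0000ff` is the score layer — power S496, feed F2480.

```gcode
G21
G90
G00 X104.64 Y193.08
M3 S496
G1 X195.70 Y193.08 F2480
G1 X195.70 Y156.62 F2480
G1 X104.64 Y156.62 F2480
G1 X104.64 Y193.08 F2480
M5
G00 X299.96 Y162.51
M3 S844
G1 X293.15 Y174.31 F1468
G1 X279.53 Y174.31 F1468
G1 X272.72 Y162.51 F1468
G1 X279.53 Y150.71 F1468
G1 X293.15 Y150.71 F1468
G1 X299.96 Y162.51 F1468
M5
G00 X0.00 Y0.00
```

Machine Y-up, SVG Y-down with viewBox height 202.22, so y_svg = 202.22 − y_machine; X carries over.

Run 1: power S496 maps to stroke `#0000ff` (score). The run returns to its start, so emit a `<polygon>` with points (Y-flipped): 104.64,9.14 195.70,9.14 195.70,45.60 104.64,45.60.

Run 2: power S844 maps to stroke `#ff8800` (cut). The run returns to its start, so emit a `<polygon>` with points (Y-flipped): 299.96,39.71 293.15,27.91 279.53,27.91 272.72,39.71 279.53,51.51 293.15,51.51.

<svg xmlns="http://www.w3.org/2000/svg" width="309.91mm" height="202.22mm" viewBox="0 0 309.91 202.22">
  <polygon points="104.64,9.14 195.70,9.14 195.70,45.60 104.64,45.60" fill="none" stroke="#0000ff"/>
  <polygon points="299.96,39.71 293.15,27.91 279.53,27.91 272.72,39.71 279.53,51.51 293.15,51.51" fill="none" stroke="#ff8800"/>
</svg>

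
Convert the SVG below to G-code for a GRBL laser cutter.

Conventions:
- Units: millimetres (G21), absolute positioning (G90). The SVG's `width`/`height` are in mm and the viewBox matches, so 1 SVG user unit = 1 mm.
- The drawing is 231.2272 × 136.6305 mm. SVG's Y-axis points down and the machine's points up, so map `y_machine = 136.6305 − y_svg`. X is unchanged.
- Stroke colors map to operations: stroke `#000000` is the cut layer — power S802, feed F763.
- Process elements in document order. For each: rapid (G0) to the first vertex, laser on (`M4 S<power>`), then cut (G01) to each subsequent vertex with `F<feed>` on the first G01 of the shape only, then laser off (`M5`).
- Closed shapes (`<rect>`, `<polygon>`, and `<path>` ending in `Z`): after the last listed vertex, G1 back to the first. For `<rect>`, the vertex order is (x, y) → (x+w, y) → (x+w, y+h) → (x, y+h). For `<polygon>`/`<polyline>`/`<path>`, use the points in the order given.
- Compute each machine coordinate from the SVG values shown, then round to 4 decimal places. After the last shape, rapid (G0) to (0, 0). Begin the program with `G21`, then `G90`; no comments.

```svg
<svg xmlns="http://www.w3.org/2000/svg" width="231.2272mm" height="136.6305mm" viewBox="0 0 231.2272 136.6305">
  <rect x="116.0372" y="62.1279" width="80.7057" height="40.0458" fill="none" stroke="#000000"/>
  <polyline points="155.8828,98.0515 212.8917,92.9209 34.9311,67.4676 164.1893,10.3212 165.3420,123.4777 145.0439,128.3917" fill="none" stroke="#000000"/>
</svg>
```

1 u = 1 mm; y_m = 136.6305 − y.

[1] `<rect>` rectangle, #000000→cut S802 F763: (116.0372,74.5026) → (196.7429,74.5026) → (196.7429,34.4568) → (116.0372,34.4568) → (116.0372,74.5026) (closed)

[2] `<polyline>` open polyline, #000000→cut S802 F763: (155.8828,38.5790) → (212.8917,43.7096) → (34.9311,69.1629) → (164.1893,126.3093) → (165.3420,13.1528) → (145.0439,8.2388)

G21
G90
G0 X116.0372 Y74.5026
M4 S802
G01 X196.7429 Y74.5026 F763
G01 X196.7429 Y34.4568
G01 X116.0372 Y34.4568
G01 X116.0372 Y74.5026
M5
G0 X155.8828 Y38.5790
M4 S802
G01 X212.8917 Y43.7096 F763
G01 X34.9311 Y69.1629
G01 X164.1893 Y126.3093
G01 X165.3420 Y13.1528
G01 X145.0439 Y8.2388
M5
G0 X0.0000 Y0.0000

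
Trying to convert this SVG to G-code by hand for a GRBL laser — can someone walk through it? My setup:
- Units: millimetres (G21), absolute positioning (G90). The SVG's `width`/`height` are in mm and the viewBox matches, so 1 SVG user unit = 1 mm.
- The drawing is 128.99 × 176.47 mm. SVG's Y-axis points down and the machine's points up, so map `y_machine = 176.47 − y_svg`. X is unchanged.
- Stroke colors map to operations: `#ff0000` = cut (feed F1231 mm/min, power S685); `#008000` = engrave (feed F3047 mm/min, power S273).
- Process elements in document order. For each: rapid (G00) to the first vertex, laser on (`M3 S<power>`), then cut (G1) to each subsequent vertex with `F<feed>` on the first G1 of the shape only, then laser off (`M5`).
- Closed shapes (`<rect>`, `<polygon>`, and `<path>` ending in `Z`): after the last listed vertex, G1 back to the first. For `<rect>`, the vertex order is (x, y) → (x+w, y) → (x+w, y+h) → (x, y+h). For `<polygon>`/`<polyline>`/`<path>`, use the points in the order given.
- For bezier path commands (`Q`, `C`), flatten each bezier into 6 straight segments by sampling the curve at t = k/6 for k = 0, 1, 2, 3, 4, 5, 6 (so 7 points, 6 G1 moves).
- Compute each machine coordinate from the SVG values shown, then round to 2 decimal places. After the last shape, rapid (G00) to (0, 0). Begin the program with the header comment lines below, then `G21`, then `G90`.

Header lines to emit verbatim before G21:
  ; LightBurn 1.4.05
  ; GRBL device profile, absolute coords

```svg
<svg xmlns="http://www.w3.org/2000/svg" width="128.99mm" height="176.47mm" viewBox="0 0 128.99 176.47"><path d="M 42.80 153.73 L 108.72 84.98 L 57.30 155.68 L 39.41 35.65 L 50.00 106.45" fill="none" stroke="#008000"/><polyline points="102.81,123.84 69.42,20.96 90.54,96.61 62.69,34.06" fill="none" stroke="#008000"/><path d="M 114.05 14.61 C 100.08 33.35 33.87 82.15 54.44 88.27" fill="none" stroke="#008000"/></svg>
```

; LightBurn 1.4.05
; GRBL device profile, absolute coords
G21
G90
G00 X42.80 Y22.74
M3 S273
G1 X108.72 Y91.49 F3047
G1 X57.30 Y20.79
G1 X39.41 Y140.82
G1 X50.00 Y70.02
M5
G00 X102.81 Y52.63
M3 S273
G1 X69.42 Y155.51 F3047
G1 X90.54 Y79.86
G1 X62.69 Y142.41
M5
G00 X114.05 Y161.86
M3 S273
G1 X103.36 Y150.32 F3047
G1 X87.82 Y135.79
G1 X71.29 Y120.30
G1 X57.65 Y105.85
G1 X50.74 Y94.48
G1 X54.44 Y88.20
M5
G00 X0.00 Y0.00

1 u = 1 mm; y_m = 176.47 − y.

[1] `<path>` open polyline, #008000→engrave S273 F3047: (42.80,22.74) → (108.72,91.49) → (57.30,20.79) → (39.41,140.82) → (50.00,70.02)

[2] `<polyline>` open polyline, #008000→engrave S273 F3047: (102.81,52.63) → (69.42,155.51) → (90.54,79.86) → (62.69,142.41)

[3] `<path>` cubic bezier, #008000→engrave S273 F3047: (114.05,161.86) → (103.36,150.32) → (87.82,135.79) → (71.29,120.30) → (57.65,105.85) → (50.74,94.48) → (54.44,88.20)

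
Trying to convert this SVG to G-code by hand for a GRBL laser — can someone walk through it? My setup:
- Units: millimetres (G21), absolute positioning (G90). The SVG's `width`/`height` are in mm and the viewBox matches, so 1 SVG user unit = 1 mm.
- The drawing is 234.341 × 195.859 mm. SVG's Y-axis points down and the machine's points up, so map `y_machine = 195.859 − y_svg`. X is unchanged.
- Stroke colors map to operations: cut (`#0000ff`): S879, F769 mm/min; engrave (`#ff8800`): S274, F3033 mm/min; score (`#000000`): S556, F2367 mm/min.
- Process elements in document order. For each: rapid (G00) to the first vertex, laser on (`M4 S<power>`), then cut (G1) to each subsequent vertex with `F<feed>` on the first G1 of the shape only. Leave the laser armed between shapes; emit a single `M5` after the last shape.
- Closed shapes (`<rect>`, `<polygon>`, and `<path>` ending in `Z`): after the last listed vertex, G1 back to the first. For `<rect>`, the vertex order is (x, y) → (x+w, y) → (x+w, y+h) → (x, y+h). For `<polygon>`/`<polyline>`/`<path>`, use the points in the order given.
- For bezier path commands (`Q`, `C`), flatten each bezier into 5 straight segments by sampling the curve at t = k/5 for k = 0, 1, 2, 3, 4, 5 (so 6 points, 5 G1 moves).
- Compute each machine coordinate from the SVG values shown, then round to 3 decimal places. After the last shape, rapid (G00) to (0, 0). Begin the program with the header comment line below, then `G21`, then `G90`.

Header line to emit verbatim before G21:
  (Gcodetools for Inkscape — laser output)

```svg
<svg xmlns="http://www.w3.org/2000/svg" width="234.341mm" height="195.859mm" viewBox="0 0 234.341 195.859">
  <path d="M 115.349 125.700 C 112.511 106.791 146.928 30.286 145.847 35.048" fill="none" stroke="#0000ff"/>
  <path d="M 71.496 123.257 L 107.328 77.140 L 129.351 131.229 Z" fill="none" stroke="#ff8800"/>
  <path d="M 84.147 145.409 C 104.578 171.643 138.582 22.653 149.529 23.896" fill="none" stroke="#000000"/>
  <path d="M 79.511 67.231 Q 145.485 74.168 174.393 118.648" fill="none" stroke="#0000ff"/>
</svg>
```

Since the viewBox matches the mm dimensions, user units are millimetres directly. The only transform is the Y-flip y_m = 195.859 − y_svg.

Shape 1 is a cubic bezier drawn with `<path>`. Its stroke #0000ff means cut at S879, F769. After flipping Y the toolpath is (115.349,70.159) → (117.535,87.305) → (125.170,111.609) → (134.761,136.404) → (142.818,155.027) → (145.847,160.811).

Shape 2 is a regular polygon drawn with `<path>`. Its stroke #ff8800 means engrave at S274, F3033. After flipping Y the toolpath is (71.496,72.602) → (107.328,118.719) → (129.351,64.630) → (71.496,72.602), returning to the start.

Shape 3 is a cubic bezier drawn with `<path>`. Its stroke #000000 means score at S556, F2367. After flipping Y the toolpath is (84.147,50.450) → (97.741,53.133) → (112.835,82.247) → (127.670,122.172) → (140.487,157.284) → (149.529,171.963).

Shape 4 is a quadratic bezier drawn with `<path>`. Its stroke #0000ff means cut at S879, F769. After flipping Y the toolpath is (79.511,128.628) → (104.418,124.351) → (126.360,117.072) → (145.336,106.788) → (161.347,93.501) → (174.393,77.211).

(Gcodetools for Inkscape — laser output)
G21
G90
G00 X115.349 Y70.159
M4 S879
G1 X117.535 Y87.305 F769
G1 X125.170 Y111.609
G1 X134.761 Y136.404
G1 X142.818 Y155.027
G1 X145.847 Y160.811
G00 X71.496 Y72.602
M4 S274
G1 X107.328 Y118.719 F3033
G1 X129.351 Y64.630
G1 X71.496 Y72.602
G00 X84.147 Y50.450
M4 S556
G1 X97.741 Y53.133 F2367
G1 X112.835 Y82.247
G1 X127.670 Y122.172
G1 X140.487 Y157.284
G1 X149.529 Y171.963
G00 X79.511 Y128.628
M4 S879
G1 X104.418 Y124.351 F769
G1 X126.360 Y117.072
G1 X145.336 Y106.788
G1 X161.347 Y93.501
G1 X174.393 Y77.211
M5
G00 X0.000 Y0.000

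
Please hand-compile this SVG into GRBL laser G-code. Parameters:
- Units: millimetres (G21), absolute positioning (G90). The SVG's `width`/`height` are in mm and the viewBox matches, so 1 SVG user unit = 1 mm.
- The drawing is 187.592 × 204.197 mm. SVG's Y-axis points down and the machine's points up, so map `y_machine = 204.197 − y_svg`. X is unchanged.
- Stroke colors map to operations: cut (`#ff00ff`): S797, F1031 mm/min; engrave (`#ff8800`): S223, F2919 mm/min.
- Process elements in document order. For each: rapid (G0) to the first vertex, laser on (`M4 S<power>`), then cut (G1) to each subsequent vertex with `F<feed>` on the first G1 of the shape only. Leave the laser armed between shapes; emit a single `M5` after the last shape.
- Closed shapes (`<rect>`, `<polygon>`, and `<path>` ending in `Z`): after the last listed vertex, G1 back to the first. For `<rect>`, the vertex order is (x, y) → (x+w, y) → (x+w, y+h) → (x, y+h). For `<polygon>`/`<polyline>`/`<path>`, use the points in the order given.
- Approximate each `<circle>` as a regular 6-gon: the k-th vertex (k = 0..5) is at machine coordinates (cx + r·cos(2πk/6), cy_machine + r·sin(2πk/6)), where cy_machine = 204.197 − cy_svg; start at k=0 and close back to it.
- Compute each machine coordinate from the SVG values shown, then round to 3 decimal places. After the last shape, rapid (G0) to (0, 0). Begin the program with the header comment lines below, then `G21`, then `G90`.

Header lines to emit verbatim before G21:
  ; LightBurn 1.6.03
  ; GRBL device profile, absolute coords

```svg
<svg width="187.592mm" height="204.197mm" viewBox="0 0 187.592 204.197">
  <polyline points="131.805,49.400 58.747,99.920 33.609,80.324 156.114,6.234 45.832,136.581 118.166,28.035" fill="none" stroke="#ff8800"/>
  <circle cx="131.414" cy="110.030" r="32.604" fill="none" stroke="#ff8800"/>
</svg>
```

Since the viewBox matches the mm dimensions, user units are millimetres directly. The only transform is the Y-flip y_m = 204.197 − y_svg.

Shape 1 is a open polyline drawn with `<polyline>`. Its stroke #ff8800 means engrave at S223, F2919. After flipping Y the toolpath is (131.805,154.797) → (58.747,104.277) → (33.609,123.873) → (156.114,197.963) → (45.832,67.616) → (118.166,176.162).

Shape 2 is a circle drawn with `<circle>`. Its stroke #ff8800 means engrave at S223, F2919. After flipping Y the toolpath is (164.018,94.167) → (147.716,122.403) → (115.112,122.403) → (98.810,94.167) → (115.112,65.931) → (147.716,65.931) → (164.018,94.167), returning to the start.

; LightBurn 1.6.03
; GRBL device profile, absolute coords
G21
G90
G0 X131.805 Y154.797
M4 S223
G1 X58.747 Y104.277 F2919
G1 X33.609 Y123.873
G1 X156.114 Y197.963
G1 X45.832 Y67.616
G1 X118.166 Y176.162
G0 X164.018 Y94.167
M4 S223
G1 X147.716 Y122.403 F2919
G1 X115.112 Y122.403
G1 X98.810 Y94.167
G1 X115.112 Y65.931
G1 X147.716 Y65.931
G1 X164.018 Y94.167
M5
G0 X0.000 Y0.000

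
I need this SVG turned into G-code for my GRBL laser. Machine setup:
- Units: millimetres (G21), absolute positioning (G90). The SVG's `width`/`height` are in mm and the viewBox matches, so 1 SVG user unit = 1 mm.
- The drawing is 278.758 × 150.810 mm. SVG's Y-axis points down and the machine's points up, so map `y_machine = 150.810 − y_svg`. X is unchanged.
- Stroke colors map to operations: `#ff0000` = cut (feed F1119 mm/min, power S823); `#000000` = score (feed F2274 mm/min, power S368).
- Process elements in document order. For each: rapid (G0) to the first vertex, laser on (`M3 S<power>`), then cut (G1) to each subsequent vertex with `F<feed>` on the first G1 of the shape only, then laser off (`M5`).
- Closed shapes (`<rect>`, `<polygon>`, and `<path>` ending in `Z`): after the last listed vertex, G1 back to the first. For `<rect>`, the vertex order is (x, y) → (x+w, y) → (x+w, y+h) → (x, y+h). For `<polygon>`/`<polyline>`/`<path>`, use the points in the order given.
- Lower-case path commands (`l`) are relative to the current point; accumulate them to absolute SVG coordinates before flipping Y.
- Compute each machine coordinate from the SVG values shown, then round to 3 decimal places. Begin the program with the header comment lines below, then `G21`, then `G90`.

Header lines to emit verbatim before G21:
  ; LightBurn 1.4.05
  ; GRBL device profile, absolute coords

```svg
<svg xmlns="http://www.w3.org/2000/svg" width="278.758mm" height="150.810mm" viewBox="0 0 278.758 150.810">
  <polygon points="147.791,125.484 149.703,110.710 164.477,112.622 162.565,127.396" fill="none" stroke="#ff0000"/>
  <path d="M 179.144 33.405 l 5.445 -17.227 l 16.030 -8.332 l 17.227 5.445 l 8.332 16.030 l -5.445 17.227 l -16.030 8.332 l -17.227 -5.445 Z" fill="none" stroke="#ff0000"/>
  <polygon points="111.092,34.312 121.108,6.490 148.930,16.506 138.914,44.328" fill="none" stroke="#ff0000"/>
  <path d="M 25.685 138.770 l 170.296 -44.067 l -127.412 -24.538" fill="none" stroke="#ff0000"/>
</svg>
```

1 u = 1 mm; y_m = 150.810 − y.

[1] `<polygon>` regular polygon, #ff0000→cut S823 F1119: (147.791,25.326) → (149.703,40.100) → (164.477,38.188) → (162.565,23.414) → (147.791,25.326) (closed)

[2] `<path>` regular polygon, #ff0000→cut S823 F1119: (179.144,117.405) → (184.589,134.632) → (200.619,142.964) → (217.846,137.519) → (226.178,121.489) → (220.733,104.262) → (204.703,95.930) → (187.476,101.375) → (179.144,117.405) (closed)

[3] `<polygon>` regular polygon, #ff0000→cut S823 F1119: (111.092,116.498) → (121.108,144.320) → (148.930,134.304) → (138.914,106.482) → (111.092,116.498) (closed)

[4] `<path>` open polyline, #ff0000→cut S823 F1119: (25.685,12.040) → (195.981,56.107) → (68.569,80.645)

; LightBurn 1.4.05
; GRBL device profile, absolute coords
G21
G90
G0 X147.791 Y25.326
M3 S823
G1 X149.703 Y40.100 F1119
G1 X164.477 Y38.188
G1 X162.565 Y23.414
G1 X147.791 Y25.326
M5
G0 X179.144 Y117.405
M3 S823
G1 X184.589 Y134.632 F1119
G1 X200.619 Y142.964
G1 X217.846 Y137.519
G1 X226.178 Y121.489
G1 X220.733 Y104.262
G1 X204.703 Y95.930
G1 X187.476 Y101.375
G1 X179.144 Y117.405
M5
G0 X111.092 Y116.498
M3 S823
G1 X121.108 Y144.320 F1119
G1 X148.930 Y134.304
G1 X138.914 Y106.482
G1 X111.092 Y116.498
M5
G0 X25.685 Y12.040
M3 S823
G1 X195.981 Y56.107 F1119
G1 X68.569 Y80.645
M5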